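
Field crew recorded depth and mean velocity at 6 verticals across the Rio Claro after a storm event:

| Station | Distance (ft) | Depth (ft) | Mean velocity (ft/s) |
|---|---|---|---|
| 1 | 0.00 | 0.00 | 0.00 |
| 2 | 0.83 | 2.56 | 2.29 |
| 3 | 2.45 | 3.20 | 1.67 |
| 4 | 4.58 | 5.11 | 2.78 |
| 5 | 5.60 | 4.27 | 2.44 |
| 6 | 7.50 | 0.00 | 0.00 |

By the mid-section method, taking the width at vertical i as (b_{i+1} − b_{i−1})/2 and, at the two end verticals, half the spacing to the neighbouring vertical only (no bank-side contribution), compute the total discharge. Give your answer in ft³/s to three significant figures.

54.8 ft³/s

w_2 = (2.45 − 0.00)/2 = 1.225 ft; q_2 = 2.29 × 2.56 × 1.225 = 7.181 ft³/s
w_3 = (4.58 − 0.83)/2 = 1.875 ft; q_3 = 1.67 × 3.20 × 1.875 = 10.02 ft³/s
w_4 = (5.60 − 2.45)/2 = 1.575 ft; q_4 = 2.78 × 5.11 × 1.575 = 22.37 ft³/s
w_5 = (7.50 − 4.58)/2 = 1.46 ft; q_5 = 2.44 × 4.27 × 1.46 = 15.21 ft³/s
Stations 1, 6 contribute zero (depth or velocity is 0).
Q = Σ qᵢ = 54.79 ft³/s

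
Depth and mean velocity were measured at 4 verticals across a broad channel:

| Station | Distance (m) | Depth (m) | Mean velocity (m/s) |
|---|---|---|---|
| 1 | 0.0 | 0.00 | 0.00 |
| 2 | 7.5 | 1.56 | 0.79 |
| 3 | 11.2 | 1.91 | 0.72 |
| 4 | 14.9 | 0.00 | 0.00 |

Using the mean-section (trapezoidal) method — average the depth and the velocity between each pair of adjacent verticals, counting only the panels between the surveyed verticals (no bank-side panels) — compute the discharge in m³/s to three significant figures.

Panel 1-2: Δb = 7.5 m, d̄ = (0.00+1.56)/2 = 0.78, v̄ = (0.00+0.79)/2 = 0.395 → q = 7.5×0.78×0.395 = 2.311 m³/s
Panel 2-3: Δb = 3.7 m, d̄ = (1.56+1.91)/2 = 1.735, v̄ = (0.79+0.72)/2 = 0.755 → q = 3.7×1.735×0.755 = 4.847 m³/s
Panel 3-4: Δb = 3.7 m, d̄ = (1.91+0.00)/2 = 0.955, v̄ = (0.72+0.00)/2 = 0.36 → q = 3.7×0.955×0.36 = 1.272 m³/s
Q = Σ q = 8.430 m³/s

8.43 m³/s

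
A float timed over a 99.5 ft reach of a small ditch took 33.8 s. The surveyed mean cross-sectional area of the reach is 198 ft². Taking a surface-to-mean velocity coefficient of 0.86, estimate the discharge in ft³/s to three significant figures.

501 ft³/s

v_surface = L / t̄ = 99.5 / 33.8 = 2.944 ft/s
v_mean = 0.86 × 2.944 = 2.532 ft/s
Q = A × v_mean = 198 × 2.532 = 501.3 ft³/s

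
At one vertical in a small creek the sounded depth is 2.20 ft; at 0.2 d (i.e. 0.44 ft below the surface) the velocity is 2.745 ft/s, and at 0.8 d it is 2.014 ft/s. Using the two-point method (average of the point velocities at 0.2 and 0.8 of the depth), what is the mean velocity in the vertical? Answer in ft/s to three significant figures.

v̄ = (2.745 + 2.014) / 2 = 2.380 ft/s

2.38 ft/s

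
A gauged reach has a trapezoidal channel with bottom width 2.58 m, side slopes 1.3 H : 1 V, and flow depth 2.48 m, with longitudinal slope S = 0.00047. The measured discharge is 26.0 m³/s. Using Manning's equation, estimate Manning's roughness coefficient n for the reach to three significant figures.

A = (b + z·y)·y = (2.58 + 1.3×2.48)×2.48 = 14.39 m²
P = b + 2y√(1+z²) = 2.58 + 2×2.48×√(1+1.3²) = 10.72 m
R = A/P = 14.39/10.72 = 1.343 m
n = (1/Q)·A·R^(2/3)·S^(1/2) = (1/26.0) × 14.39 × 1.217 × 0.02168 = 0.01461

0.0146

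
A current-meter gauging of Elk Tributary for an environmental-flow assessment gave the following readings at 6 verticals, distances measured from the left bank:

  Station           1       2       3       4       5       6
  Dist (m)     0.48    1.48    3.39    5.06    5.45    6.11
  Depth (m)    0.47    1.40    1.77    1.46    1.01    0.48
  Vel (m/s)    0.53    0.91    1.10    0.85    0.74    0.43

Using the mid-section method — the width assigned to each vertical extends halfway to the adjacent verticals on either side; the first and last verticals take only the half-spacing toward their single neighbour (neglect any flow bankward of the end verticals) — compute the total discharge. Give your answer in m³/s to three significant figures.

w_1 = (1.48 − 0.48)/2 = 0.5 m; q_1 = 0.53 × 0.47 × 0.5 = 0.1246 m³/s
w_2 = (3.39 − 0.48)/2 = 1.455 m; q_2 = 0.91 × 1.40 × 1.455 = 1.854 m³/s
w_3 = (5.06 − 1.48)/2 = 1.79 m; q_3 = 1.10 × 1.77 × 1.79 = 3.485 m³/s
w_4 = (5.45 − 3.39)/2 = 1.03 m; q_4 = 0.85 × 1.46 × 1.03 = 1.278 m³/s
w_5 = (6.11 − 5.06)/2 = 0.525 m; q_5 = 0.74 × 1.01 × 0.525 = 0.3924 m³/s
w_6 = (6.11 − 5.45)/2 = 0.33 m; q_6 = 0.43 × 0.48 × 0.33 = 0.06811 m³/s
Q = Σ qᵢ = 7.202 m³/s

7.20 m³/s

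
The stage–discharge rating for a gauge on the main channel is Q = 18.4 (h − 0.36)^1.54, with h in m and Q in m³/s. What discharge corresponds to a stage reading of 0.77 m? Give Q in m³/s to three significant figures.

4.66 m³/s

Q = 18.4 × (0.77 − 0.36)^1.54 = 18.4 × 0.41^1.54 = 4.661 m³/s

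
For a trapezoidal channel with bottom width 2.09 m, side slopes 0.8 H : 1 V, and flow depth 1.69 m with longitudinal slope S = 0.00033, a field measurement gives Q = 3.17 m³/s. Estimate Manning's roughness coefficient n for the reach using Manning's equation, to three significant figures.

A = (b + z·y)·y = (2.09 + 0.8×1.69)×1.69 = 5.817 m²
P = b + 2y√(1+z²) = 2.09 + 2×1.69×√(1+0.8²) = 6.419 m
R = A/P = 5.817/6.419 = 0.9063 m
n = (1/Q)·A·R^(2/3)·S^(1/2) = (1/3.17) × 5.817 × 0.9365 × 0.01817 = 0.03122

0.0312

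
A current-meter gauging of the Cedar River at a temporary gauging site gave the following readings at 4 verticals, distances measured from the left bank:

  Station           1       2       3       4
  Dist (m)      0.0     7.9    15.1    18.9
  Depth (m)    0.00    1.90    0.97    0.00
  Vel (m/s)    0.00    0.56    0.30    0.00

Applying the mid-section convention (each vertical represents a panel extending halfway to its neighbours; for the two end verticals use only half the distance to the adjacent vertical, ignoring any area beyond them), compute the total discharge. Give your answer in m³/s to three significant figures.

9.63 m³/s

w_2 = (15.1 − 0.0)/2 = 7.55 m; q_2 = 0.56 × 1.90 × 7.55 = 8.033 m³/s
w_3 = (18.9 − 7.9)/2 = 5.5 m; q_3 = 0.30 × 0.97 × 5.5 = 1.601 m³/s
Stations 1, 4 contribute zero (depth or velocity is 0).
Q = Σ qᵢ = 9.634 m³/s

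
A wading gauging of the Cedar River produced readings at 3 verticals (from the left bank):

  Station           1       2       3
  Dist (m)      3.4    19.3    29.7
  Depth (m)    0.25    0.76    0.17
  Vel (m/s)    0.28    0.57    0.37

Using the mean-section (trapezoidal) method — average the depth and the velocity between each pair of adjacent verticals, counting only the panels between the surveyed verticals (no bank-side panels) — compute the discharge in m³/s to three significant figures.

Panel 1-2: Δb = 15.9 m, d̄ = (0.25+0.76)/2 = 0.505, v̄ = (0.28+0.57)/2 = 0.425 → q = 15.9×0.505×0.425 = 3.413 m³/s
Panel 2-3: Δb = 10.4 m, d̄ = (0.76+0.17)/2 = 0.465, v̄ = (0.57+0.37)/2 = 0.47 → q = 10.4×0.465×0.47 = 2.273 m³/s
Q = Σ q = 5.685 m³/s

5.69 m³/s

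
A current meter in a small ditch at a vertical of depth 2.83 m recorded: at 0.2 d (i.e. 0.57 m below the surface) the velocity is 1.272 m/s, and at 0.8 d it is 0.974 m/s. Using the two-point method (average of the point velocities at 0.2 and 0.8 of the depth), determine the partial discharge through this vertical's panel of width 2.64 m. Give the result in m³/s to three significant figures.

8.39 m³/s

v̄ = (1.272 + 0.974) / 2 = 1.123 m/s
q = v̄ × d × w = 1.123 × 2.83 × 2.64 = 8.390 m³/s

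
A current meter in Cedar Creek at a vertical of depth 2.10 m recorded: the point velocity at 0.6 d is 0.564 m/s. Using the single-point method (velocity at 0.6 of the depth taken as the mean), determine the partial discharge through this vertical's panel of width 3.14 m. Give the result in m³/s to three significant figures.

v̄ = v₀.₆ = 0.564 m/s
q = v̄ × d × w = 0.5640 × 2.10 × 3.14 = 3.719 m³/s

3.72 m³/s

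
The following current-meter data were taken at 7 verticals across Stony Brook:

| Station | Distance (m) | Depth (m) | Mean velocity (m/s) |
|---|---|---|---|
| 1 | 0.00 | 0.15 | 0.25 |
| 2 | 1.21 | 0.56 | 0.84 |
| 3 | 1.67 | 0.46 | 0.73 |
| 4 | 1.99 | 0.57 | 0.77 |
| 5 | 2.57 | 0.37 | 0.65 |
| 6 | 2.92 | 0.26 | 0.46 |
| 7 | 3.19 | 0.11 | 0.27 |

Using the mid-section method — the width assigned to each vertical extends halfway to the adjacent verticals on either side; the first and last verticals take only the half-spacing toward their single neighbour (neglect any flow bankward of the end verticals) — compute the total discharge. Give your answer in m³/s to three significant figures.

w_1 = (1.21 − 0.00)/2 = 0.605 m; q_1 = 0.25 × 0.15 × 0.605 = 0.02269 m³/s
w_2 = (1.67 − 0.00)/2 = 0.835 m; q_2 = 0.84 × 0.56 × 0.835 = 0.3928 m³/s
w_3 = (1.99 − 1.21)/2 = 0.39 m; q_3 = 0.73 × 0.46 × 0.39 = 0.1310 m³/s
w_4 = (2.57 − 1.67)/2 = 0.45 m; q_4 = 0.77 × 0.57 × 0.45 = 0.1975 m³/s
w_5 = (2.92 − 1.99)/2 = 0.465 m; q_5 = 0.65 × 0.37 × 0.465 = 0.1118 m³/s
w_6 = (3.19 − 2.57)/2 = 0.31 m; q_6 = 0.46 × 0.26 × 0.31 = 0.03708 m³/s
w_7 = (3.19 − 2.92)/2 = 0.135 m; q_7 = 0.27 × 0.11 × 0.135 = 0.004010 m³/s
Q = Σ qᵢ = 0.8969 m³/s

0.897 m³/s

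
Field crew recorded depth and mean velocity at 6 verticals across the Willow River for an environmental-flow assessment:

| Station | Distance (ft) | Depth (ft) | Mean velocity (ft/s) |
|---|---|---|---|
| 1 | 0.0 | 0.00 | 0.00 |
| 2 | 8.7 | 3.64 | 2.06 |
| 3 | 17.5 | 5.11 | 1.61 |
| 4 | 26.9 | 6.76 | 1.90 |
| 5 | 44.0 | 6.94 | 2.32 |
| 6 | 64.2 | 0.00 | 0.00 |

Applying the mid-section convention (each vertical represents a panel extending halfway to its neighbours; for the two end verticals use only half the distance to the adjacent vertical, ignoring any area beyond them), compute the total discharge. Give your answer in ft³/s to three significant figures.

w_2 = (17.5 − 0.0)/2 = 8.75 ft; q_2 = 2.06 × 3.64 × 8.75 = 65.61 ft³/s
w_3 = (26.9 − 8.7)/2 = 9.1 ft; q_3 = 1.61 × 5.11 × 9.1 = 74.87 ft³/s
w_4 = (44.0 − 17.5)/2 = 13.25 ft; q_4 = 1.90 × 6.76 × 13.25 = 170.2 ft³/s
w_5 = (64.2 − 26.9)/2 = 18.65 ft; q_5 = 2.32 × 6.94 × 18.65 = 300.3 ft³/s
Stations 1, 6 contribute zero (depth or velocity is 0).
Q = Σ qᵢ = 610.9 ft³/s

611 ft³/s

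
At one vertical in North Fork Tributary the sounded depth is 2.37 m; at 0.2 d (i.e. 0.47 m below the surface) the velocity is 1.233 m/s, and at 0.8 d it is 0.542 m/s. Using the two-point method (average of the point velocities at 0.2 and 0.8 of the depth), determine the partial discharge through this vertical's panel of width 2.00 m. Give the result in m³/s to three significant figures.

4.21 m³/s

v̄ = (1.233 + 0.542) / 2 = 0.8875 m/s
q = v̄ × d × w = 0.8875 × 2.37 × 2.00 = 4.207 m³/s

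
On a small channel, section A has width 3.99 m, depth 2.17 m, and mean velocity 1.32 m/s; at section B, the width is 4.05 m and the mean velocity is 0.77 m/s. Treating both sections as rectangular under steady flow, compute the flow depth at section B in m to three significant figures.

3.66 m

Q = A₁V₁ = (3.99×2.17) × 1.32 = 11.43 m³/s
d₂ = Q/(b₂ V₂) = 11.43/(4.05×0.77) = 3.665 m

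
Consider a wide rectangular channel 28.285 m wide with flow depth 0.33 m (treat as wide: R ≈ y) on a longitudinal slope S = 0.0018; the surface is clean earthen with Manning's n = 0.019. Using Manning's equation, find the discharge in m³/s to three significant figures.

9.95 m³/s

A = b·y = 28.285 × 0.33 = 9.334 m²
Wide channel: R ≈ y = 0.33 m
Q = (1/n)·A·R^(2/3)·S^(1/2) = (1/0.019) × 9.334 × 0.3300^(2/3) × 0.0018^(1/2) = 9.953 m³/s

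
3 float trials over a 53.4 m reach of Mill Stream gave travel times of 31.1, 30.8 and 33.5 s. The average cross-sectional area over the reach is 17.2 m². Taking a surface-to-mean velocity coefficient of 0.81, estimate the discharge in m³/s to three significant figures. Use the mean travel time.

23.4 m³/s

t̄ = (31.1 + 30.8 + 33.5) / 3 = 31.8 s
v_surface = L / t̄ = 53.4 / 31.8 = 1.679 m/s
v_mean = 0.81 × 1.679 = 1.360 m/s
Q = A × v_mean = 17.2 × 1.360 = 23.40 m³/s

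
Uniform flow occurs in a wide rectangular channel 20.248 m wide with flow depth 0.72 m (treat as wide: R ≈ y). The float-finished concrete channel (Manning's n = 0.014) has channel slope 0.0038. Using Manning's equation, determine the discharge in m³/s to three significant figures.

51.6 m³/s

A = b·y = 20.248 × 0.72 = 14.58 m²
Wide channel: R ≈ y = 0.72 m
Q = (1/n)·A·R^(2/3)·S^(1/2) = (1/0.014) × 14.58 × 0.7200^(2/3) × 0.0038^(1/2) = 51.57 m³/s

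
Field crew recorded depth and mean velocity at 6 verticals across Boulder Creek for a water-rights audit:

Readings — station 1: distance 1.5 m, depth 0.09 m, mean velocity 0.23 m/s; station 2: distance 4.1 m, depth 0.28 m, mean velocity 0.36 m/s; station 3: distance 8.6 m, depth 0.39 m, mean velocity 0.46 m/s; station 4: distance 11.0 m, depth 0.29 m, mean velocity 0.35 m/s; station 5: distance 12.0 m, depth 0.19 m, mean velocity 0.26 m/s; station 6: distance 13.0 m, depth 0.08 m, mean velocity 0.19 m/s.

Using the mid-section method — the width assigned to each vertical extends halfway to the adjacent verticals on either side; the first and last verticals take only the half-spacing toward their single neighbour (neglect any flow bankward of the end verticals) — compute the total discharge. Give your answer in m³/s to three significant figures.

1.23 m³/s

w_1 = (4.1 − 1.5)/2 = 1.3 m; q_1 = 0.23 × 0.09 × 1.3 = 0.02691 m³/s
w_2 = (8.6 − 1.5)/2 = 3.55 m; q_2 = 0.36 × 0.28 × 3.55 = 0.3578 m³/s
w_3 = (11.0 − 4.1)/2 = 3.45 m; q_3 = 0.46 × 0.39 × 3.45 = 0.6189 m³/s
w_4 = (12.0 − 8.6)/2 = 1.7 m; q_4 = 0.35 × 0.29 × 1.7 = 0.1726 m³/s
w_5 = (13.0 − 11.0)/2 = 1 m; q_5 = 0.26 × 0.19 × 1 = 0.04940 m³/s
w_6 = (13.0 − 12.0)/2 = 0.5 m; q_6 = 0.19 × 0.08 × 0.5 = 0.007600 m³/s
Q = Σ qᵢ = 1.233 m³/s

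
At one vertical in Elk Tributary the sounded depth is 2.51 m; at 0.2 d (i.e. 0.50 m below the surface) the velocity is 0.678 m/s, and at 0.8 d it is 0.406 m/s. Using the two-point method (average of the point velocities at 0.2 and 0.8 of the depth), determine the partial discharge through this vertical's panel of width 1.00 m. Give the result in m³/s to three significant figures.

1.36 m³/s

v̄ = (0.678 + 0.406) / 2 = 0.5420 m/s
q = v̄ × d × w = 0.5420 × 2.51 × 1.00 = 1.360 m³/s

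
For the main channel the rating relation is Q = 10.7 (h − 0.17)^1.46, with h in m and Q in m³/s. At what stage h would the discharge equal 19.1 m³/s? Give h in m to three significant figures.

h − h₀ = (Q/C)^(1/b) = (19.1/10.7)^(1/1.46) = 1.487 m
h = 0.17 + 1.487 = 1.657 m

1.66 m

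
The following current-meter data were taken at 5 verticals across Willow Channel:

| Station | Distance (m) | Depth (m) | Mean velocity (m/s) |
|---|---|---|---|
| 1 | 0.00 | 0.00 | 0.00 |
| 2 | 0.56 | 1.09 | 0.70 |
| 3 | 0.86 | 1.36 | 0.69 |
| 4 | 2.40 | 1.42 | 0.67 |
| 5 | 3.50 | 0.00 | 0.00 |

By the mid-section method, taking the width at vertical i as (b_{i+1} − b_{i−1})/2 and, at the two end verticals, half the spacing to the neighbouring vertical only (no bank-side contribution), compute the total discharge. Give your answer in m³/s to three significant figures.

w_2 = (0.86 − 0.00)/2 = 0.43 m; q_2 = 0.70 × 1.09 × 0.43 = 0.3281 m³/s
w_3 = (2.40 − 0.56)/2 = 0.92 m; q_3 = 0.69 × 1.36 × 0.92 = 0.8633 m³/s
w_4 = (3.50 − 0.86)/2 = 1.32 m; q_4 = 0.67 × 1.42 × 1.32 = 1.256 m³/s
Stations 1, 5 contribute zero (depth or velocity is 0).
Q = Σ qᵢ = 2.447 m³/s

2.45 m³/s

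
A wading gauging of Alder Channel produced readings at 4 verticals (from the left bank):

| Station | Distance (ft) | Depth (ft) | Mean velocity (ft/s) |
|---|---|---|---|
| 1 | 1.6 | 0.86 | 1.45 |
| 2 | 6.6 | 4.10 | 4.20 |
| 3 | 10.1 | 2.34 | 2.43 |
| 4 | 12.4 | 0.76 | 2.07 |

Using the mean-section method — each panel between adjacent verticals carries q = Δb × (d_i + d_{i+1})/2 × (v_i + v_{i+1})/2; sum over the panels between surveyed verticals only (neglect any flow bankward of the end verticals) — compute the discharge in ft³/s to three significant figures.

Panel 1-2: Δb = 5 ft, d̄ = (0.86+4.10)/2 = 2.48, v̄ = (1.45+4.20)/2 = 2.825 → q = 5×2.48×2.825 = 35.03 ft³/s
Panel 2-3: Δb = 3.5 ft, d̄ = (4.10+2.34)/2 = 3.22, v̄ = (4.20+2.43)/2 = 3.315 → q = 3.5×3.22×3.315 = 37.36 ft³/s
Panel 3-4: Δb = 2.3 ft, d̄ = (2.34+0.76)/2 = 1.55, v̄ = (2.43+2.07)/2 = 2.25 → q = 2.3×1.55×2.25 = 8.021 ft³/s
Q = Σ q = 80.41 ft³/s

80.4 ft³/s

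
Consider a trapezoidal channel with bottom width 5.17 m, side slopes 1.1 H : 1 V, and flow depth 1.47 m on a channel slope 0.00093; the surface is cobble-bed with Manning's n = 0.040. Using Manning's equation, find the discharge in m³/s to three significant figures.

A = (b + z·y)·y = (5.17 + 1.1×1.47)×1.47 = 9.977 m²
P = b + 2y√(1+z²) = 5.17 + 2×1.47×√(1+1.1²) = 9.541 m
R = A/P = 9.977/9.541 = 1.046 m
Q = (1/n)·A·R^(2/3)·S^(1/2) = (1/0.040) × 9.977 × 1.046^(2/3) × 0.00093^(1/2) = 7.837 m³/s

7.84 m³/s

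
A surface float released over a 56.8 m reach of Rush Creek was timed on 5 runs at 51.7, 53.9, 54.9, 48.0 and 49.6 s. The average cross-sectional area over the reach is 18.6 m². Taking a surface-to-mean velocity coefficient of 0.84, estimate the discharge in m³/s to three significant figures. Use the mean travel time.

t̄ = (51.7 + 53.9 + 54.9 + 48.0 + 49.6) / 5 = 51.62 s
v_surface = L / t̄ = 56.8 / 51.62 = 1.100 m/s
v_mean = 0.84 × 1.100 = 0.9243 m/s
Q = A × v_mean = 18.6 × 0.9243 = 17.19 m³/s

17.2 m³/s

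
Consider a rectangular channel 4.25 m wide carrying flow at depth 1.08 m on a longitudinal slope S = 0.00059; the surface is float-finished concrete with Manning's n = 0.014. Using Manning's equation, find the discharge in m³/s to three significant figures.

A = b·y = 4.25 × 1.08 = 4.590 m²
P = b + 2y = 4.25 + 2×1.08 = 6.410 m
R = A/P = 4.590/6.410 = 0.7161 m
Q = (1/n)·A·R^(2/3)·S^(1/2) = (1/0.014) × 4.590 × 0.7161^(2/3) × 0.00059^(1/2) = 6.374 m³/s

6.37 m³/s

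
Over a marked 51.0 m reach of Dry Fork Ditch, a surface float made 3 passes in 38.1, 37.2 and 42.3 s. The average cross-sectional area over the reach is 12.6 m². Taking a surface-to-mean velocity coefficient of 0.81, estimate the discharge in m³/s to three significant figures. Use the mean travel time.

13.3 m³/s

t̄ = (38.1 + 37.2 + 42.3) / 3 = 39.2 s
v_surface = L / t̄ = 51.0 / 39.2 = 1.301 m/s
v_mean = 0.81 × 1.301 = 1.054 m/s
Q = A × v_mean = 12.6 × 1.054 = 13.28 m³/s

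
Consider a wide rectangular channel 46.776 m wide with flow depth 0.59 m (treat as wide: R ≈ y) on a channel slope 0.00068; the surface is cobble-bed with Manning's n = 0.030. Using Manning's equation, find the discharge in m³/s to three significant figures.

16.9 m³/s

A = b·y = 46.776 × 0.59 = 27.60 m²
Wide channel: R ≈ y = 0.59 m
Q = (1/n)·A·R^(2/3)·S^(1/2) = (1/0.030) × 27.60 × 0.5900^(2/3) × 0.00068^(1/2) = 16.87 m³/s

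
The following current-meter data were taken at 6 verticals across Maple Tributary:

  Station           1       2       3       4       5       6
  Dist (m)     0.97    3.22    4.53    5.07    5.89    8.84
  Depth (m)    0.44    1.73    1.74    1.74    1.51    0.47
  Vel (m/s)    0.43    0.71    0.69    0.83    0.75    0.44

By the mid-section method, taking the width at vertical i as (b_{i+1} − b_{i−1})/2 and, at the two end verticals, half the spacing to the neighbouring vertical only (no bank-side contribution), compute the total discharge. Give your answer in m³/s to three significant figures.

6.93 m³/s

w_1 = (3.22 − 0.97)/2 = 1.125 m; q_1 = 0.43 × 0.44 × 1.125 = 0.2129 m³/s
w_2 = (4.53 − 0.97)/2 = 1.78 m; q_2 = 0.71 × 1.73 × 1.78 = 2.186 m³/s
w_3 = (5.07 − 3.22)/2 = 0.925 m; q_3 = 0.69 × 1.74 × 0.925 = 1.111 m³/s
w_4 = (5.89 − 4.53)/2 = 0.68 m; q_4 = 0.83 × 1.74 × 0.68 = 0.9821 m³/s
w_5 = (8.84 − 5.07)/2 = 1.885 m; q_5 = 0.75 × 1.51 × 1.885 = 2.135 m³/s
w_6 = (8.84 − 5.89)/2 = 1.475 m; q_6 = 0.44 × 0.47 × 1.475 = 0.3050 m³/s
Q = Σ qᵢ = 6.932 m³/s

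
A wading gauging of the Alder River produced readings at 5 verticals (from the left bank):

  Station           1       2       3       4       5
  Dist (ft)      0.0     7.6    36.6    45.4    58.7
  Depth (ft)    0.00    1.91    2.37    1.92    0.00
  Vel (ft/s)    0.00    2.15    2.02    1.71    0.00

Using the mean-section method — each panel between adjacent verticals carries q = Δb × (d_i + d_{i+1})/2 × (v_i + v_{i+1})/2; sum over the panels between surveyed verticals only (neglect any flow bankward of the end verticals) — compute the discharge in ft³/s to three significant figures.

183 ft³/s

Panel 1-2: Δb = 7.6 ft, d̄ = (0.00+1.91)/2 = 0.955, v̄ = (0.00+2.15)/2 = 1.075 → q = 7.6×0.955×1.075 = 7.802 ft³/s
Panel 2-3: Δb = 29 ft, d̄ = (1.91+2.37)/2 = 2.14, v̄ = (2.15+2.02)/2 = 2.085 → q = 29×2.14×2.085 = 129.4 ft³/s
Panel 3-4: Δb = 8.8 ft, d̄ = (2.37+1.92)/2 = 2.145, v̄ = (2.02+1.71)/2 = 1.865 → q = 8.8×2.145×1.865 = 35.20 ft³/s
Panel 4-5: Δb = 13.3 ft, d̄ = (1.92+0.00)/2 = 0.96, v̄ = (1.71+0.00)/2 = 0.855 → q = 13.3×0.96×0.855 = 10.92 ft³/s
Q = Σ q = 183.3 ft³/s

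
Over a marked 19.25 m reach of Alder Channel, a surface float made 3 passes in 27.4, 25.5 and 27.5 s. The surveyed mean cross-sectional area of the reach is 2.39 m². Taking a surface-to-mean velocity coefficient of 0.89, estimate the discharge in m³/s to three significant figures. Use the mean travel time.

t̄ = (27.4 + 25.5 + 27.5) / 3 = 26.8 s
v_surface = L / t̄ = 19.25 / 26.8 = 0.7183 m/s
v_mean = 0.89 × 0.7183 = 0.6393 m/s
Q = A × v_mean = 2.39 × 0.6393 = 1.528 m³/s

1.53 m³/s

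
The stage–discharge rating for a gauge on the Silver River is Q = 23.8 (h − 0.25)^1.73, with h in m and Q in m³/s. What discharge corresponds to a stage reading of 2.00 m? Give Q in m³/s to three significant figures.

Q = 23.8 × (2.00 − 0.25)^1.73 = 23.8 × 1.75^1.73 = 62.67 m³/s

62.7 m³/s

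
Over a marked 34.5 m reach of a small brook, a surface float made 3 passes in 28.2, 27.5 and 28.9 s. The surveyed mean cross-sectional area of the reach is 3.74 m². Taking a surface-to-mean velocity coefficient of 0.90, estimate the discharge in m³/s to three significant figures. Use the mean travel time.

4.12 m³/s

t̄ = (28.2 + 27.5 + 28.9) / 3 = 28.2 s
v_surface = L / t̄ = 34.5 / 28.2 = 1.223 m/s
v_mean = 0.90 × 1.223 = 1.101 m/s
Q = A × v_mean = 3.74 × 1.101 = 4.118 m³/s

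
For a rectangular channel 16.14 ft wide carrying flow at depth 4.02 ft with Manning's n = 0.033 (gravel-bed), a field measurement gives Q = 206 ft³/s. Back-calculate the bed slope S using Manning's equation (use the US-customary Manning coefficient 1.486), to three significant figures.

0.00133

A = b·y = 16.14 × 4.02 = 64.88 ft²
P = b + 2y = 16.14 + 2×4.02 = 24.18 ft
R = A/P = 64.88/24.18 = 2.683 ft
S = (Q·n / (1.486·A·R^(2/3)))² = (206×0.033 / (1.486×64.88×1.931))² = 0.001333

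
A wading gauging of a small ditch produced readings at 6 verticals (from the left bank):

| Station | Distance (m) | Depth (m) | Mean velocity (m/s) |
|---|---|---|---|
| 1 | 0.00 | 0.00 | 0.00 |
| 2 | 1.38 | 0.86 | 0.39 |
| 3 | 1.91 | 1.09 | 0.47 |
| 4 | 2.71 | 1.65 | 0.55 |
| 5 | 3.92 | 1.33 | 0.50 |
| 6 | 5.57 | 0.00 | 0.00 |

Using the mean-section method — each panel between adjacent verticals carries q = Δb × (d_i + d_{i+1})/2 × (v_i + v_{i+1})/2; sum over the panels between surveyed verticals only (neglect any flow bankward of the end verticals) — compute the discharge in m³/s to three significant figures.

Panel 1-2: Δb = 1.38 m, d̄ = (0.00+0.86)/2 = 0.43, v̄ = (0.00+0.39)/2 = 0.195 → q = 1.38×0.43×0.195 = 0.1157 m³/s
Panel 2-3: Δb = 0.53 m, d̄ = (0.86+1.09)/2 = 0.975, v̄ = (0.39+0.47)/2 = 0.43 → q = 0.53×0.975×0.43 = 0.2222 m³/s
Panel 3-4: Δb = 0.8 m, d̄ = (1.09+1.65)/2 = 1.37, v̄ = (0.47+0.55)/2 = 0.51 → q = 0.8×1.37×0.51 = 0.5590 m³/s
Panel 4-5: Δb = 1.21 m, d̄ = (1.65+1.33)/2 = 1.49, v̄ = (0.55+0.50)/2 = 0.525 → q = 1.21×1.49×0.525 = 0.9465 m³/s
Panel 5-6: Δb = 1.65 m, d̄ = (1.33+0.00)/2 = 0.665, v̄ = (0.50+0.00)/2 = 0.25 → q = 1.65×0.665×0.25 = 0.2743 m³/s
Q = Σ q = 2.118 m³/s

2.12 m³/s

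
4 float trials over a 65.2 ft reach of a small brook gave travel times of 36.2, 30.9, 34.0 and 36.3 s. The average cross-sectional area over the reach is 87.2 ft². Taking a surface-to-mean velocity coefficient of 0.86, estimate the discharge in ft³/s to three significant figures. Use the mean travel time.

142 ft³/s

t̄ = (36.2 + 30.9 + 34.0 + 36.3) / 4 = 34.35 s
v_surface = L / t̄ = 65.2 / 34.35 = 1.898 ft/s
v_mean = 0.86 × 1.898 = 1.632 ft/s
Q = A × v_mean = 87.2 × 1.632 = 142.3 ft³/s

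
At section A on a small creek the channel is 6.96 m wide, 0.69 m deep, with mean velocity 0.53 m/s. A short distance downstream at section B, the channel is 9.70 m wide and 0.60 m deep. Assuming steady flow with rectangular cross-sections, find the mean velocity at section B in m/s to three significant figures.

0.437 m/s

Q = A₁V₁ = (6.96×0.69) × 0.53 = 2.545 m³/s
A₂ = 9.70 × 0.60 = 5.820 m²
V₂ = Q/A₂ = 2.545/5.820 = 0.4373 m/s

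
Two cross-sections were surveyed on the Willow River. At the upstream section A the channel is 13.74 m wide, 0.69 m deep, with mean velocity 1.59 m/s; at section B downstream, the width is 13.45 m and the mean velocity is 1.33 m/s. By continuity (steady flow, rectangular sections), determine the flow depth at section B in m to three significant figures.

0.843 m

Q = A₁V₁ = (13.74×0.69) × 1.59 = 15.07 m³/s
d₂ = Q/(b₂ V₂) = 15.07/(13.45×1.33) = 0.8427 m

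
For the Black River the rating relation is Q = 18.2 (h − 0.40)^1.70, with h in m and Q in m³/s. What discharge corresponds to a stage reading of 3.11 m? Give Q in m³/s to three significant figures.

Q = 18.2 × (3.11 − 0.40)^1.70 = 18.2 × 2.71^1.70 = 99.11 m³/s

99.1 m³/s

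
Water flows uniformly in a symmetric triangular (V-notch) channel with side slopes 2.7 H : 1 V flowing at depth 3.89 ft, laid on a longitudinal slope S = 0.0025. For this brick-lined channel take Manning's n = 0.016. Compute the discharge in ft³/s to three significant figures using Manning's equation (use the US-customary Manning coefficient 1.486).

A = z·y² = 2.7×3.89² = 40.86 ft²
P = 2y√(1+z²) = 2×3.89×√(1+2.7²) = 22.40 ft
R = A/P = 40.86/22.40 = 1.824 ft
Q = (1.486/n)·A·R^(2/3)·S^(1/2) = (1.486/0.016) × 40.86 × 1.824^(2/3) × 0.0025^(1/2) = 283.2 ft³/s

283 ft³/s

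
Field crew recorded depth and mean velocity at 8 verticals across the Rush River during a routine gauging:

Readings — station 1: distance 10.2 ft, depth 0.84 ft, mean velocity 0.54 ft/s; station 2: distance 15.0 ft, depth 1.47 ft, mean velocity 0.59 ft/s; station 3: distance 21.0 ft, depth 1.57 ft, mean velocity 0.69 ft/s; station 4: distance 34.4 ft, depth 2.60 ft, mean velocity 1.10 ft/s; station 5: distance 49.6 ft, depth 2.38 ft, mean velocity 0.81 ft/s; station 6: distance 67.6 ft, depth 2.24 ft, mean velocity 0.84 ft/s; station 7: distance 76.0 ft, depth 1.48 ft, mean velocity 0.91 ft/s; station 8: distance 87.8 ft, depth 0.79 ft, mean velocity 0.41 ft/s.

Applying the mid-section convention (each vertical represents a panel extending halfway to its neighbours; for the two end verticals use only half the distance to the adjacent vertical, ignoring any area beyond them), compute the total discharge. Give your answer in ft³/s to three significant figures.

130 ft³/s

w_1 = (15.0 − 10.2)/2 = 2.4 ft; q_1 = 0.54 × 0.84 × 2.4 = 1.089 ft³/s
w_2 = (21.0 − 10.2)/2 = 5.4 ft; q_2 = 0.59 × 1.47 × 5.4 = 4.683 ft³/s
w_3 = (34.4 − 15.0)/2 = 9.7 ft; q_3 = 0.69 × 1.57 × 9.7 = 10.51 ft³/s
w_4 = (49.6 − 21.0)/2 = 14.3 ft; q_4 = 1.10 × 2.60 × 14.3 = 40.90 ft³/s
w_5 = (67.6 − 34.4)/2 = 16.6 ft; q_5 = 0.81 × 2.38 × 16.6 = 32.00 ft³/s
w_6 = (76.0 − 49.6)/2 = 13.2 ft; q_6 = 0.84 × 2.24 × 13.2 = 24.84 ft³/s
w_7 = (87.8 − 67.6)/2 = 10.1 ft; q_7 = 0.91 × 1.48 × 10.1 = 13.60 ft³/s
w_8 = (87.8 − 76.0)/2 = 5.9 ft; q_8 = 0.41 × 0.79 × 5.9 = 1.911 ft³/s
Q = Σ qᵢ = 129.5 ft³/s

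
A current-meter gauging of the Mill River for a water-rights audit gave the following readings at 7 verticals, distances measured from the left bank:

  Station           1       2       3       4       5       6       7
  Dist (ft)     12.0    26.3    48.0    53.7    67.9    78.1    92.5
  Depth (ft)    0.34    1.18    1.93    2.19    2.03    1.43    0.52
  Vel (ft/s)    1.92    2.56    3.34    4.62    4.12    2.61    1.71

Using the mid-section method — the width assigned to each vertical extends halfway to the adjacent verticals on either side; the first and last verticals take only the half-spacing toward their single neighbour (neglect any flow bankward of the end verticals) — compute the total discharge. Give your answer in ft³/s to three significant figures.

402 ft³/s

w_1 = (26.3 − 12.0)/2 = 7.15 ft; q_1 = 1.92 × 0.34 × 7.15 = 4.668 ft³/s
w_2 = (48.0 − 12.0)/2 = 18 ft; q_2 = 2.56 × 1.18 × 18 = 54.37 ft³/s
w_3 = (53.7 − 26.3)/2 = 13.7 ft; q_3 = 3.34 × 1.93 × 13.7 = 88.31 ft³/s
w_4 = (67.9 − 48.0)/2 = 9.95 ft; q_4 = 4.62 × 2.19 × 9.95 = 100.7 ft³/s
w_5 = (78.1 − 53.7)/2 = 12.2 ft; q_5 = 4.12 × 2.03 × 12.2 = 102.0 ft³/s
w_6 = (92.5 − 67.9)/2 = 12.3 ft; q_6 = 2.61 × 1.43 × 12.3 = 45.91 ft³/s
w_7 = (92.5 − 78.1)/2 = 7.2 ft; q_7 = 1.71 × 0.52 × 7.2 = 6.402 ft³/s
Q = Σ qᵢ = 402.4 ft³/s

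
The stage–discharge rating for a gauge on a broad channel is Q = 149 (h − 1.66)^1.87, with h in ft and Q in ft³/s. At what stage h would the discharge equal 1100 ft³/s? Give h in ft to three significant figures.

h − h₀ = (Q/C)^(1/b) = (1100/149)^(1/1.87) = 2.913 ft
h = 1.66 + 2.913 = 4.573 ft

4.57 ft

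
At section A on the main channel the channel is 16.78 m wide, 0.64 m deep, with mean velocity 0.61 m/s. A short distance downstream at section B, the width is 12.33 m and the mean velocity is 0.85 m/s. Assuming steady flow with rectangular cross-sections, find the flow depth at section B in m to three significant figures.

Q = A₁V₁ = (16.78×0.64) × 0.61 = 6.551 m³/s
d₂ = Q/(b₂ V₂) = 6.551/(12.33×0.85) = 0.6251 m

0.625 m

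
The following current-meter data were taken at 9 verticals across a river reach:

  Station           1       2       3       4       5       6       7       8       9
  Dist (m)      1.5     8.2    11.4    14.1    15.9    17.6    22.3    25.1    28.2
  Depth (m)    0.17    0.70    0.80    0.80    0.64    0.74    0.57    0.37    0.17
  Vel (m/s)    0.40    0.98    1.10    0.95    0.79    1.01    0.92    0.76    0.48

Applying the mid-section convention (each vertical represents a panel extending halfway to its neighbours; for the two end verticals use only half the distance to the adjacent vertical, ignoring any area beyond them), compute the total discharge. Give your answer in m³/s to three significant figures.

w_1 = (8.2 − 1.5)/2 = 3.35 m; q_1 = 0.40 × 0.17 × 3.35 = 0.2278 m³/s
w_2 = (11.4 − 1.5)/2 = 4.95 m; q_2 = 0.98 × 0.70 × 4.95 = 3.396 m³/s
w_3 = (14.1 − 8.2)/2 = 2.95 m; q_3 = 1.10 × 0.80 × 2.95 = 2.596 m³/s
w_4 = (15.9 − 11.4)/2 = 2.25 m; q_4 = 0.95 × 0.80 × 2.25 = 1.710 m³/s
w_5 = (17.6 − 14.1)/2 = 1.75 m; q_5 = 0.79 × 0.64 × 1.75 = 0.8848 m³/s
w_6 = (22.3 − 15.9)/2 = 3.2 m; q_6 = 1.01 × 0.74 × 3.2 = 2.392 m³/s
w_7 = (25.1 − 17.6)/2 = 3.75 m; q_7 = 0.92 × 0.57 × 3.75 = 1.967 m³/s
w_8 = (28.2 − 22.3)/2 = 2.95 m; q_8 = 0.76 × 0.37 × 2.95 = 0.8295 m³/s
w_9 = (28.2 − 25.1)/2 = 1.55 m; q_9 = 0.48 × 0.17 × 1.55 = 0.1265 m³/s
Q = Σ qᵢ = 14.13 m³/s

14.1 m³/s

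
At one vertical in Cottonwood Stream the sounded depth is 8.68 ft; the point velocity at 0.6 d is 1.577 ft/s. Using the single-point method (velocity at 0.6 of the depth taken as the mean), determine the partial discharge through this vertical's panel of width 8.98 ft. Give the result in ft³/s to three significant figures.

v̄ = v₀.₆ = 1.577 ft/s
q = v̄ × d × w = 1.577 × 8.68 × 8.98 = 122.9 ft³/s

123 ft³/s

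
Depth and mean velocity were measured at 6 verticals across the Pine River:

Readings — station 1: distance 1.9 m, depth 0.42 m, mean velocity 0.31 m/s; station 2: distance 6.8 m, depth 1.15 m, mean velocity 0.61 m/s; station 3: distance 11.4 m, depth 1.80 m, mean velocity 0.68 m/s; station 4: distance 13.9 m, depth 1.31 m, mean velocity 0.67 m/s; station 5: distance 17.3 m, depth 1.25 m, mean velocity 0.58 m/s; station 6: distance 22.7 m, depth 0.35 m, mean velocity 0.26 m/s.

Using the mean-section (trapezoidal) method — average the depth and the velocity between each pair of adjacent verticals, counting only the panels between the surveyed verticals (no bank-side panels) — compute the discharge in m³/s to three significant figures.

Panel 1-2: Δb = 4.9 m, d̄ = (0.42+1.15)/2 = 0.785, v̄ = (0.31+0.61)/2 = 0.46 → q = 4.9×0.785×0.46 = 1.769 m³/s
Panel 2-3: Δb = 4.6 m, d̄ = (1.15+1.80)/2 = 1.475, v̄ = (0.61+0.68)/2 = 0.645 → q = 4.6×1.475×0.645 = 4.376 m³/s
Panel 3-4: Δb = 2.5 m, d̄ = (1.80+1.31)/2 = 1.555, v̄ = (0.68+0.67)/2 = 0.675 → q = 2.5×1.555×0.675 = 2.624 m³/s
Panel 4-5: Δb = 3.4 m, d̄ = (1.31+1.25)/2 = 1.28, v̄ = (0.67+0.58)/2 = 0.625 → q = 3.4×1.28×0.625 = 2.720 m³/s
Panel 5-6: Δb = 5.4 m, d̄ = (1.25+0.35)/2 = 0.8, v̄ = (0.58+0.26)/2 = 0.42 → q = 5.4×0.8×0.42 = 1.814 m³/s
Q = Σ q = 13.30 m³/s

13.3 m³/s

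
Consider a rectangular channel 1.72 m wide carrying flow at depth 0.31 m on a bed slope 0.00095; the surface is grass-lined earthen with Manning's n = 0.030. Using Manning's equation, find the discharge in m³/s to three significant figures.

0.204 m³/s

A = b·y = 1.72 × 0.31 = 0.5332 m²
P = b + 2y = 1.72 + 2×0.31 = 2.340 m
R = A/P = 0.5332/2.340 = 0.2279 m
Q = (1/n)·A·R^(2/3)·S^(1/2) = (1/0.030) × 0.5332 × 0.2279^(2/3) × 0.00095^(1/2) = 0.2044 m³/s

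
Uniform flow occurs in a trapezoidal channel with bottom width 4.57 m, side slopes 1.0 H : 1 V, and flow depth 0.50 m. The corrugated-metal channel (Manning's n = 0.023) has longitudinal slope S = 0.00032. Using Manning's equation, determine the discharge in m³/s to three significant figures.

A = (b + z·y)·y = (4.57 + 1.0×0.50)×0.50 = 2.535 m²
P = b + 2y√(1+z²) = 4.57 + 2×0.50×√(1+1.0²) = 5.984 m
R = A/P = 2.535/5.984 = 0.4236 m
Q = (1/n)·A·R^(2/3)·S^(1/2) = (1/0.023) × 2.535 × 0.4236^(2/3) × 0.00032^(1/2) = 1.112 m³/s

1.11 m³/s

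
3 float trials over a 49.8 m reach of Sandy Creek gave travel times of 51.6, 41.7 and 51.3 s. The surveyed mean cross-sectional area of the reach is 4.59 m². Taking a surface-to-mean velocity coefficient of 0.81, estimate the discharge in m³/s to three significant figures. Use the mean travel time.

t̄ = (51.6 + 41.7 + 51.3) / 3 = 48.2 s
v_surface = L / t̄ = 49.8 / 48.2 = 1.033 m/s
v_mean = 0.81 × 1.033 = 0.8369 m/s
Q = A × v_mean = 4.59 × 0.8369 = 3.841 m³/s

3.84 m³/s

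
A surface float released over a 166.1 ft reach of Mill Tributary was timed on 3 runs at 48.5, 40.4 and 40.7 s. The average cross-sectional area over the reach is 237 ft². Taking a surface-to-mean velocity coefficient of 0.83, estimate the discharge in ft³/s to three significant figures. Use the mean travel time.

756 ft³/s

t̄ = (48.5 + 40.4 + 40.7) / 3 = 43.2 s
v_surface = L / t̄ = 166.1 / 43.2 = 3.845 ft/s
v_mean = 0.83 × 3.845 = 3.191 ft/s
Q = A × v_mean = 237 × 3.191 = 756.3 ft³/s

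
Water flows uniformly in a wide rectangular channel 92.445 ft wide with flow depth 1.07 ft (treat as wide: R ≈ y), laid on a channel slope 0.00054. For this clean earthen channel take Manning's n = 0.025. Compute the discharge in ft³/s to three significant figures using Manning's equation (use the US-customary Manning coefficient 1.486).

143 ft³/s

A = b·y = 92.445 × 1.07 = 98.92 ft²
Wide channel: R ≈ y = 1.07 ft
Q = (1.486/n)·A·R^(2/3)·S^(1/2) = (1.486/0.025) × 98.92 × 1.070^(2/3) × 0.00054^(1/2) = 142.9 ft³/s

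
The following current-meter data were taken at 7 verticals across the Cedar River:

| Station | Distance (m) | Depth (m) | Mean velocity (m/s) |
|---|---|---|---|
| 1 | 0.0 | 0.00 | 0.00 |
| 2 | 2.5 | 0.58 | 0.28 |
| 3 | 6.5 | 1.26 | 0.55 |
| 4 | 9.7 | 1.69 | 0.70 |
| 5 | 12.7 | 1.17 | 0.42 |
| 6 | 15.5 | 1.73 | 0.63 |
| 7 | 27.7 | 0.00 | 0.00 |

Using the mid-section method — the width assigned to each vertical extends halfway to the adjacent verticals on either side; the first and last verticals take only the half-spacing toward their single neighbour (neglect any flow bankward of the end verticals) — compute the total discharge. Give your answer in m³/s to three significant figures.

w_2 = (6.5 − 0.0)/2 = 3.25 m; q_2 = 0.28 × 0.58 × 3.25 = 0.5278 m³/s
w_3 = (9.7 − 2.5)/2 = 3.6 m; q_3 = 0.55 × 1.26 × 3.6 = 2.495 m³/s
w_4 = (12.7 − 6.5)/2 = 3.1 m; q_4 = 0.70 × 1.69 × 3.1 = 3.667 m³/s
w_5 = (15.5 − 9.7)/2 = 2.9 m; q_5 = 0.42 × 1.17 × 2.9 = 1.425 m³/s
w_6 = (27.7 − 12.7)/2 = 7.5 m; q_6 = 0.63 × 1.73 × 7.5 = 8.174 m³/s
Stations 1, 7 contribute zero (depth or velocity is 0).
Q = Σ qᵢ = 16.29 m³/s

16.3 m³/s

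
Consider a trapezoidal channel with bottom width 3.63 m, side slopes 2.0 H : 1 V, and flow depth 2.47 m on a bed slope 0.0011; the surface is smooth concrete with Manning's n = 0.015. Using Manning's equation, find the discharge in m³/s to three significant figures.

A = (b + z·y)·y = (3.63 + 2.0×2.47)×2.47 = 21.17 m²
P = b + 2y√(1+z²) = 3.63 + 2×2.47×√(1+2.0²) = 14.68 m
R = A/P = 21.17/14.68 = 1.442 m
Q = (1/n)·A·R^(2/3)·S^(1/2) = (1/0.015) × 21.17 × 1.442^(2/3) × 0.0011^(1/2) = 59.75 m³/s

59.7 m³/s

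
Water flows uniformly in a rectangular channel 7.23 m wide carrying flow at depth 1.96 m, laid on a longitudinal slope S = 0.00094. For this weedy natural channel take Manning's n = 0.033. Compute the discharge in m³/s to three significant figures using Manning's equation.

A = b·y = 7.23 × 1.96 = 14.17 m²
P = b + 2y = 7.23 + 2×1.96 = 11.15 m
R = A/P = 14.17/11.15 = 1.271 m
Q = (1/n)·A·R^(2/3)·S^(1/2) = (1/0.033) × 14.17 × 1.271^(2/3) × 0.00094^(1/2) = 15.45 m³/s

15.4 m³/s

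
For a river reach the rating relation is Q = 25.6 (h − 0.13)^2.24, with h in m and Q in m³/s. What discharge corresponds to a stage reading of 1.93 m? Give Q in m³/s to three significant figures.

Q = 25.6 × (1.93 − 0.13)^2.24 = 25.6 × 1.8^2.24 = 95.51 m³/s

95.5 m³/s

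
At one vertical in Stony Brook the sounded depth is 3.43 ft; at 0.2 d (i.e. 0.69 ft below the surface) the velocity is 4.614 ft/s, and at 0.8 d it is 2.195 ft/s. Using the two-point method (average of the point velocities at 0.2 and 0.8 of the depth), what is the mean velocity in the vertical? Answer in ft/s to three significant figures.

3.40 ft/s

v̄ = (4.614 + 2.195) / 2 = 3.405 ft/s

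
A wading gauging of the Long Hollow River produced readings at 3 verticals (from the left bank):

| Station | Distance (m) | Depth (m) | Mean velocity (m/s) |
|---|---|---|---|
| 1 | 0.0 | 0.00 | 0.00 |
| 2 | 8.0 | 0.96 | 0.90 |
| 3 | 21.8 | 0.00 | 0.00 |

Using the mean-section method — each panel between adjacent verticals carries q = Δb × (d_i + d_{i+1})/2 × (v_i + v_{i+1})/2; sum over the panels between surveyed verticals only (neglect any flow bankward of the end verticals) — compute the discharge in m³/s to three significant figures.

Panel 1-2: Δb = 8 m, d̄ = (0.00+0.96)/2 = 0.48, v̄ = (0.00+0.90)/2 = 0.45 → q = 8×0.48×0.45 = 1.728 m³/s
Panel 2-3: Δb = 13.8 m, d̄ = (0.96+0.00)/2 = 0.48, v̄ = (0.90+0.00)/2 = 0.45 → q = 13.8×0.48×0.45 = 2.981 m³/s
Q = Σ q = 4.709 m³/s

4.71 m³/s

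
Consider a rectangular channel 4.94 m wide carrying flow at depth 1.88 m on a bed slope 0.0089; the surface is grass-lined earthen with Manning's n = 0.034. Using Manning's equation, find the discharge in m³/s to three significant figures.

26.9 m³/s

A = b·y = 4.94 × 1.88 = 9.287 m²
P = b + 2y = 4.94 + 2×1.88 = 8.700 m
R = A/P = 9.287/8.700 = 1.067 m
Q = (1/n)·A·R^(2/3)·S^(1/2) = (1/0.034) × 9.287 × 1.067^(2/3) × 0.0089^(1/2) = 26.92 m³/s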